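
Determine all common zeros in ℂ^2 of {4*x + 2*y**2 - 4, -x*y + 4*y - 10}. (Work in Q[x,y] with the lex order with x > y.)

{(-1, 2), (5 - 3*I, -1 - 3*I), (5 + 3*I, -1 + 3*I)}

Compute a lex Gröbner basis by Buchberger's algorithm.
f_1 = 4*x + 2*y**2 - 4, LT = x.
f_2 = -x*y + 4*y - 10, LT = x*y.

S(f_1,f_2): lcm = x*y. S = 1/2*y**3 + 3*y - 10.
  reduce S modulo (f_1, f_2):
  remainder 1/2*y**3 + 3*y - 10 ≠ 0; add h_3 = 1/2*y**3 + 3*y - 10 to the basis.

The other S-polynomials (S(f_1,h_3), S(f_2,h_3)) all reduce to 0 modulo the current basis, so we have a Gröbner basis.
Inter-reduce: drop elements whose leading term is divisible by another's, tail-reduce, and make monic.
Reduced Gröbner basis: {x + 1/2*y**2 - 1, y**3 + 6*y - 20}.

The lex basis is triangular: the last element involves only y. Solving y**3 + 6*y - 20 = 0 gives y ∈ {2, -1 - 3*I, -1 + 3*I}; substituting each value into the earlier elements determines the remaining variables.
  y = 2: the earlier basis element becomes x + 1 = 0, giving x = -1 — point (-1, 2).
  y = -1 - 3*I: the earlier basis element becomes x - 5 + 3*I = 0, giving x = 5 - 3*I — point (5 - 3*I, -1 - 3*I).
  y = -1 + 3*I: the earlier basis element becomes x - 5 - 3*I = 0, giving x = 5 + 3*I — point (5 + 3*I, -1 + 3*I).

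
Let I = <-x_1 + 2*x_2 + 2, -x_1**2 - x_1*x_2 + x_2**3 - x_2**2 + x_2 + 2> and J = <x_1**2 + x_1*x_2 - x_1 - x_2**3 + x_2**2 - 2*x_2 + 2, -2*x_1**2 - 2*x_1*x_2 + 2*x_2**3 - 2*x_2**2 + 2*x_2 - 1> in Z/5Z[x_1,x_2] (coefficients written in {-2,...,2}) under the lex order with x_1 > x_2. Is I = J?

No, the ideals differ.

Since reduced Gröbner bases are canonical representatives of ideals under a given ordering, it suffices to compute and compare them.
Buchberger on the first generating set:
f_1 = -x_1 + 2*x_2 + 2, LT = x_1.
f_2 = -x_1**2 - x_1*x_2 + x_2**3 - x_2**2 + x_2 + 2, LT = x_1**2.

S(f_1,f_2): lcm = x_1**2. S = 2*x_1*x_2 - 2*x_1 + x_2**3 - x_2**2 + x_2 + 2.
  leading term x_1*x_2: subtract (-2*x_2)·f_1 from 2*x_1*x_2 - 2*x_1 + x_2**3 - x_2**2 + x_2 + 2 → -2*x_1 + x_2**3 - 2*x_2**2 + 2
  leading term x_1: subtract (2)·f_1 from -2*x_1 + x_2**3 - 2*x_2**2 + 2 → x_2**3 - 2*x_2**2 + x_2 - 2
  leading term x_2**3: no divisor's leading term divides it; move x_2**3 to the remainder.
  leading term x_2**2: no divisor's leading term divides it; move -2*x_2**2 to the remainder.
  leading term x_2: no divisor's leading term divides it; move x_2 to the remainder.
  leading term 1: no divisor's leading term divides it; move -2 to the remainder.
  remainder x_2**3 - 2*x_2**2 + x_2 - 2 ≠ 0; add g_3 = x_2**3 - 2*x_2**2 + x_2 - 2 to the basis.

S(f_1,g_3): leading monomials are coprime, so the S-polynomial reduces to 0 (Buchberger's first criterion).
S(f_2,g_3): leading monomials are coprime, so the S-polynomial reduces to 0 (Buchberger's first criterion).
Every S-polynomial of the final basis reduces to 0, so we have a Gröbner basis.
Inter-reduce: drop elements whose leading term is divisible by another's, tail-reduce, and make monic.
Reduced Gröbner basis: {x_1 - 2*x_2 - 2, x_2**3 - 2*x_2**2 + x_2 - 2}.

Buchberger on the second generating set:
h_1 = x_1**2 + x_1*x_2 - x_1 - x_2**3 + x_2**2 - 2*x_2 + 2, LT = x_1**2.
h_2 = -2*x_1**2 - 2*x_1*x_2 + 2*x_2**3 - 2*x_2**2 + 2*x_2 - 1, LT = x_1**2.

S(h_1,h_2): lcm = x_1**2. S = -x_1 - x_2 - 1.
  leading term x_1: no divisor's leading term divides it; move -x_1 to the remainder.
  leading term x_2: no divisor's leading term divides it; move -x_2 to the remainder.
  leading term 1: no divisor's leading term divides it; move -1 to the remainder.
  remainder -x_1 - x_2 - 1 ≠ 0; add k_3 = -x_1 - x_2 - 1 to the basis.

S(h_1,k_3): lcm = x_1**2. S = -2*x_1 - x_2**3 + x_2**2 - 2*x_2 + 2.
  leading term x_1: subtract (2)·k_3 from -2*x_1 - x_2**3 + x_2**2 - 2*x_2 + 2 → -x_2**3 + x_2**2 - 1
  leading term x_2**3: no divisor's leading term divides it; move -x_2**3 to the remainder.
  leading term x_2**2: no divisor's leading term divides it; move x_2**2 to the remainder.
  leading term 1: no divisor's leading term divides it; move -1 to the remainder.
  remainder -x_2**3 + x_2**2 - 1 ≠ 0; add k_4 = -x_2**3 + x_2**2 - 1 to the basis.

S(h_2,k_3): lcm = x_1**2. S = -x_1 - x_2**3 + x_2**2 - x_2 - 2.
  leading term x_1: subtract (1)·k_3 from -x_1 - x_2**3 + x_2**2 - x_2 - 2 → -x_2**3 + x_2**2 - 1
  leading term x_2**3: subtract (1)·k_4 from -x_2**3 + x_2**2 - 1 → 0
  remainder 0.

S(h_1,k_4): leading monomials are coprime, so the S-polynomial reduces to 0 (Buchberger's first criterion).
S(h_2,k_4): leading monomials are coprime, so the S-polynomial reduces to 0 (Buchberger's first criterion).
S(k_3,k_4): leading monomials are coprime, so the S-polynomial reduces to 0 (Buchberger's first criterion).
Every S-polynomial of the final basis reduces to 0, so we have a Gröbner basis.
Inter-reduce: drop elements whose leading term is divisible by another's, tail-reduce, and make monic.
Reduced Gröbner basis: {x_1 + x_2 + 1, x_2**3 - x_2**2 + 1}.

The bases are distinct; the ideals are different.
The choice of monomial ordering does not affect the verdict — as long as both bases are computed under the same ordering, their equality decides ideal equality.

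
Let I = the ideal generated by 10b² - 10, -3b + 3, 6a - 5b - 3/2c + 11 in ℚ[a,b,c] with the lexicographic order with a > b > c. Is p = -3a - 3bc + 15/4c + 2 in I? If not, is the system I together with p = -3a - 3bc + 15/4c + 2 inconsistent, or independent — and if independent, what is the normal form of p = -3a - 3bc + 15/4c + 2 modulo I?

First compute the reduced Gröbner basis of I by Buchberger's algorithm.
f_1 = 10b² - 10, LT = b².
f_2 = -3b + 3, LT = b.
f_3 = 6a - 5b - 3/2c + 11, LT = a.

The S-polynomials (S(f_1,f_2), S(f_1,f_3), S(f_2,f_3)) all reduce to 0 modulo the current basis, so we have a Gröbner basis.
Inter-reduce: drop elements whose leading term is divisible by another's, tail-reduce, and make monic.
Reduced Gröbner basis: {a - ¼c + 1, b - 1}.
Label its elements g_1 = a - ¼c + 1, g_2 = b - 1.

Reduce p = -3a - 3bc + 15/4c + 2 modulo G:
  leading term a: subtract (-3)·g_1 from -3a - 3bc + 15/4c + 2 → -3bc + 3c + 5
  leading term bc: subtract (-3c)·g_2 from -3bc + 3c + 5 → 5
  leading term 1: no divisor's leading term divides it; move 5 to the remainder.
  normal form = 5.
The normal form is nonzero, so p ∉ I. Since p minus its normal form lies in I, I + (p) = I + (r) where r = 5; decide whether this ideal is the whole ring.
Here r = 5 is a nonzero constant, hence a unit: 1 ∈ I + (p), the Gröbner basis of I + (p) is {1}, and the enlarged system has no common solution — adjoining p is inconsistent.

Adjoining -3a - 3bc + 15/4c + 2 makes the ideal the whole ring: the system is inconsistent.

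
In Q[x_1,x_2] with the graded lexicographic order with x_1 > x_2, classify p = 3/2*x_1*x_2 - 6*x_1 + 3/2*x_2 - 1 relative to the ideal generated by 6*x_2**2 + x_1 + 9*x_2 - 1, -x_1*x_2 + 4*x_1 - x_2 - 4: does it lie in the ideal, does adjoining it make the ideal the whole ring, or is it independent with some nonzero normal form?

Adjoining 3/2*x_1*x_2 - 6*x_1 + 3/2*x_2 - 1 makes the ideal the whole ring: the system is inconsistent.

First compute the reduced Gröbner basis of I by Buchberger's algorithm.
f_1 = 6*x_2**2 + x_1 + 9*x_2 - 1, LT = x_2**2.
f_2 = -x_1*x_2 + 4*x_1 - x_2 - 4, LT = x_1*x_2.

S(f_1,f_2): lcm = x_1*x_2**2. S = 1/6*x_1**2 + 11/2*x_1*x_2 - x_2**2 - 1/6*x_1 - 4*x_2.
  reduce S modulo (f_1, f_2):
  remainder 1/6*x_1**2 + 22*x_1 - 8*x_2 - 133/6 ≠ 0; add h_3 = 1/6*x_1**2 + 22*x_1 - 8*x_2 - 133/6 to the basis.

The other S-polynomials (S(f_1,h_3), S(f_2,h_3)) all reduce to 0 modulo the current basis, so we have a Gröbner basis.
Inter-reduce: drop elements whose leading term is divisible by another's, tail-reduce, and make monic.
Reduced Gröbner basis: {x_1**2 + 132*x_1 - 48*x_2 - 133, x_1*x_2 - 4*x_1 + x_2 + 4, x_2**2 + 1/6*x_1 + 3/2*x_2 - 1/6}.
Label its elements g_1 = x_1**2 + 132*x_1 - 48*x_2 - 133, g_2 = x_1*x_2 - 4*x_1 + x_2 + 4, g_3 = x_2**2 + 1/6*x_1 + 3/2*x_2 - 1/6.

Reduce p = 3/2*x_1*x_2 - 6*x_1 + 3/2*x_2 - 1 modulo G:
  leading term x_1*x_2: subtract (3/2)·g_2 from 3/2*x_1*x_2 - 6*x_1 + 3/2*x_2 - 1 → -7
  leading term 1: no divisor's leading term divides it; move -7 to the remainder.
  normal form = -7.
The normal form is nonzero, so p ∉ I. Since p minus its normal form lies in I, I + (p) = I + (r) where r = -7; decide whether this ideal is the whole ring.
Here r = -7 is a nonzero constant, hence a unit: 1 ∈ I + (p), the Gröbner basis of I + (p) is {1}, and the enlarged system has no common solution — adjoining p is inconsistent.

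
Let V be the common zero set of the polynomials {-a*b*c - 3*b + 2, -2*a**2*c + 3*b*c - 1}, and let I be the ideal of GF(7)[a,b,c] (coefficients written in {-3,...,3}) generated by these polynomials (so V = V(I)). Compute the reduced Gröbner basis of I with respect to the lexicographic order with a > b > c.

f_1 = -a*b*c - 3*b + 2, LT = a*b*c.
f_2 = -2*a**2*c + 3*b*c - 1, LT = a**2*c.

S(f_1,f_2): lcm = a**2*b*c. S = 3*a*b - 2*a - 2*b**2*c + 3*b.
  leading term a*b: no divisor's leading term divides it; move 3*a*b to the remainder.
  leading term a: no divisor's leading term divides it; move -2*a to the remainder.
  leading term b**2*c: no divisor's leading term divides it; move -2*b**2*c to the remainder.
  leading term b: no divisor's leading term divides it; move 3*b to the remainder.
  remainder 3*a*b - 2*a - 2*b**2*c + 3*b ≠ 0; add g_3 = 3*a*b - 2*a - 2*b**2*c + 3*b to the basis.

S(f_1,g_3): lcm = a*b*c. S = 3*a*c + 3*b**2*c**2 - b*c + 3*b - 2.
  leading term a*c: no divisor's leading term divides it; move 3*a*c to the remainder.
  leading term b**2*c**2: no divisor's leading term divides it; move 3*b**2*c**2 to the remainder.
  leading term b*c: no divisor's leading term divides it; move -b*c to the remainder.
  leading term b: no divisor's leading term divides it; move 3*b to the remainder.
  leading term 1: no divisor's leading term divides it; move -2 to the remainder.
  remainder 3*a*c + 3*b**2*c**2 - b*c + 3*b - 2 ≠ 0; add g_4 = 3*a*c + 3*b**2*c**2 - b*c + 3*b - 2 to the basis.

S(f_1,g_4): lcm = a*b*c. S = -b**3*c**2 - 2*b**2*c - b**2 - b - 2.
  leading term b**3*c**2: no divisor's leading term divides it; move -b**3*c**2 to the remainder.
  leading term b**2*c: no divisor's leading term divides it; move -2*b**2*c to the remainder.
  leading term b**2: no divisor's leading term divides it; move -b**2 to the remainder.
  leading term b: no divisor's leading term divides it; move -b to the remainder.
  leading term 1: no divisor's leading term divides it; move -2 to the remainder.
  remainder -b**3*c**2 - 2*b**2*c - b**2 - b - 2 ≠ 0; add g_5 = -b**3*c**2 - 2*b**2*c - b**2 - b - 2 to the basis.

The other S-polynomials (S(f_2,g_3), S(f_2,g_4), S(g_3,g_4), S(f_1,g_5), S(f_2,g_5), S(g_3,g_5), S(g_4,g_5)) all reduce to 0 modulo the current basis, so we have a Gröbner basis.
Inter-reduce: drop elements whose leading term is divisible by another's, tail-reduce, and make monic.

G = {a*b - 3*a - 3*b**2*c + b, a*c + b**2*c**2 + 2*b*c + b - 3, b**3*c**2 + 2*b**2*c + b**2 + b + 2}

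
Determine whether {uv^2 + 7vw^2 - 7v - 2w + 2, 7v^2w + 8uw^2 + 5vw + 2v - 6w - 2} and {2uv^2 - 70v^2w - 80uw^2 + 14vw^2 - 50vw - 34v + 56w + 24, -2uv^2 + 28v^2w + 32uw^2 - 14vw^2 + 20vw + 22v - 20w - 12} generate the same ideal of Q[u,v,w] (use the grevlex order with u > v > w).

Yes, the ideals are equal.

Since reduced Gröbner bases are canonical representatives of ideals under a given ordering, it suffices to compute and compare them.
Buchberger on the first generating set:
f_1 = uv^2 + 7vw^2 - 7v - 2w + 2, LT = uv^2.
f_2 = 7v^2w + 8uw^2 + 5vw + 2v - 6w - 2, LT = v^2w.

S(f_1,f_2): lcm = uv^2w. S = -8/7u^2w^2 + 7vw^3 - 5/7uvw - 2/7uv + 6/7uw - 7vw - 2w^2 + 2/7u + 2w.
  leading term u^2w^2: no divisor's leading term divides it; move -8/7u^2w^2 to the remainder.
  leading term vw^3: no divisor's leading term divides it; move 7vw^3 to the remainder.
  leading term uvw: no divisor's leading term divides it; move -5/7uvw to the remainder.
  leading term uv: no divisor's leading term divides it; move -2/7uv to the remainder.
  leading term uw: no divisor's leading term divides it; move 6/7uw to the remainder.
  leading term vw: no divisor's leading term divides it; move -7vw to the remainder.
  leading term w^2: no divisor's leading term divides it; move -2w^2 to the remainder.
  leading term u: no divisor's leading term divides it; move 2/7u to the remainder.
  leading term w: no divisor's leading term divides it; move 2w to the remainder.
  remainder -8/7u^2w^2 + 7vw^3 - 5/7uvw - 2/7uv + 6/7uw - 7vw - 2w^2 + 2/7u + 2w ≠ 0; add g_3 = -8/7u^2w^2 + 7vw^3 - 5/7uvw - 2/7uv + 6/7uw - 7vw - 2w^2 + 2/7u + 2w to the basis.

The other S-polynomials (S(f_1,g_3), S(f_2,g_3)) all reduce to 0 modulo the current basis, so we have a Gröbner basis.
Inter-reduce: drop elements whose leading term is divisible by another's, tail-reduce, and make monic.
Reduced Gröbner basis: {u^2w^2 - 49/8vw^3 + 5/8uvw + 1/4uv - 3/4uw + 49/8vw + 7/4w^2 - 1/4u - 7/4w, uv^2 + 7vw^2 - 7v - 2w + 2, v^2w + 8/7uw^2 + 5/7vw + 2/7v - 6/7w - 2/7}.

Buchberger on the second generating set:
h_1 = 2uv^2 - 70v^2w - 80uw^2 + 14vw^2 - 50vw - 34v + 56w + 24, LT = uv^2.
h_2 = -2uv^2 + 28v^2w + 32uw^2 - 14vw^2 + 20vw + 22v - 20w - 12, LT = uv^2.

S(h_1,h_2): lcm = uv^2. S = -21v^2w - 24uw^2 - 15vw - 6v + 18w + 6.
  leading term v^2w: no divisor's leading term divides it; move -21v^2w to the remainder.
  leading term uw^2: no divisor's leading term divides it; move -24uw^2 to the remainder.
  leading term vw: no divisor's leading term divides it; move -15vw to the remainder.
  leading term v: no divisor's leading term divides it; move -6v to the remainder.
  leading term w: no divisor's leading term divides it; move 18w to the remainder.
  leading term 1: no divisor's leading term divides it; move 6 to the remainder.
  remainder -21v^2w - 24uw^2 - 15vw - 6v + 18w + 6 ≠ 0; add k_3 = -21v^2w - 24uw^2 - 15vw - 6v + 18w + 6 to the basis.

S(h_1,k_3): lcm = uv^2w. S = -8/7u^2w^2 - 35v^2w^2 - 40uw^3 + 7vw^3 - 5/7uvw - 25vw^2 - 2/7uv + 6/7uw - 17vw + 28w^2 + 2/7u + 12w.
  leading term u^2w^2: no divisor's leading term divides it; move -8/7u^2w^2 to the remainder.
  leading term v^2w^2: subtract (5/3w)·k_3 from -35v^2w^2 - 40uw^3 + 7vw^3 - 5/7uvw - 25vw^2 - 2/7uv + 6/7uw - 17vw + 28w^2 + 2/7u + 12w → 7vw^3 - 5/7uvw - 2/7uv + 6/7uw - 7vw - 2w^2 + 2/7u + 2w
  leading term vw^3: no divisor's leading term divides it; move 7vw^3 to the remainder.
  leading term uvw: no divisor's leading term divides it; move -5/7uvw to the remainder.
  leading term uv: no divisor's leading term divides it; move -2/7uv to the remainder.
  leading term uw: no divisor's leading term divides it; move 6/7uw to the remainder.
  leading term vw: no divisor's leading term divides it; move -7vw to the remainder.
  leading term w^2: no divisor's leading term divides it; move -2w^2 to the remainder.
  leading term u: no divisor's leading term divides it; move 2/7u to the remainder.
  leading term w: no divisor's leading term divides it; move 2w to the remainder.
  remainder -8/7u^2w^2 + 7vw^3 - 5/7uvw - 2/7uv + 6/7uw - 7vw - 2w^2 + 2/7u + 2w ≠ 0; add k_4 = -8/7u^2w^2 + 7vw^3 - 5/7uvw - 2/7uv + 6/7uw - 7vw - 2w^2 + 2/7u + 2w to the basis.

The other S-polynomials (S(h_2,k_3), S(h_1,k_4), S(h_2,k_4), S(k_3,k_4)) all reduce to 0 modulo the current basis, so we have a Gröbner basis.
Inter-reduce: drop elements whose leading term is divisible by another's, tail-reduce, and make monic.
Reduced Gröbner basis: {u^2w^2 - 49/8vw^3 + 5/8uvw + 1/4uv - 3/4uw + 49/8vw + 7/4w^2 - 1/4u - 7/4w, uv^2 + 7vw^2 - 7v - 2w + 2, v^2w + 8/7uw^2 + 5/7vw + 2/7v - 6/7w - 2/7}.

These coincide, so the ideals are equal.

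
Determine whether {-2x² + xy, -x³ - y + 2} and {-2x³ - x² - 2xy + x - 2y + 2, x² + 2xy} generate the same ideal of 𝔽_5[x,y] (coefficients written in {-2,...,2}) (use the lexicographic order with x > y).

Two ideals are equal iff their reduced Gröbner bases coincide (the reduced basis is unique for a fixed ordering).
Buchberger on the first generating set:
f_1 = -2x² + xy, LT = x².
f_2 = -x³ - y + 2, LT = x³.

S(f_1,f_2): lcm = x³. S = 2x²y - y + 2.
  leading term x²y: subtract (-y)·f_1 from 2x²y - y + 2 → xy² - y + 2
  leading term xy²: no divisor's leading term divides it; move xy² to the remainder.
  leading term y: no divisor's leading term divides it; move -y to the remainder.
  leading term 1: no divisor's leading term divides it; move 2 to the remainder.
  remainder xy² - y + 2 ≠ 0; add g_3 = xy² - y + 2 to the basis.

S(f_1,g_3): lcm = x²y². S = 2xy³ + xy - 2x.
  leading term xy³: subtract (2y)·g_3 from 2xy³ + xy - 2x → xy - 2x + 2y² + y
  leading term xy: no divisor's leading term divides it; move xy to the remainder.
  leading term x: no divisor's leading term divides it; move -2x to the remainder.
  leading term y²: no divisor's leading term divides it; move 2y² to the remainder.
  leading term y: no divisor's leading term divides it; move y to the remainder.
  remainder xy - 2x + 2y² + y ≠ 0; add g_4 = xy - 2x + 2y² + y to the basis.

S(f_2,g_3): lcm = x³y². S = x²y - 2x² + y³ - 2y².
  leading term x²y: subtract (2y)·f_1 from x²y - 2x² + y³ - 2y² → -2x² - 2xy² + y³ - 2y²
  leading term x²: subtract (1)·f_1 from -2x² - 2xy² + y³ - 2y² → -2xy² - xy + y³ - 2y²
  leading term xy²: subtract (-2)·g_3 from -2xy² - xy + y³ - 2y² → -xy + y³ - 2y² - 2y - 1
  leading term xy: subtract (-1)·g_4 from -xy + y³ - 2y² - 2y - 1 → -2x + y³ - y - 1
  leading term x: no divisor's leading term divides it; move -2x to the remainder.
  leading term y³: no divisor's leading term divides it; move y³ to the remainder.
  leading term y: no divisor's leading term divides it; move -y to the remainder.
  leading term 1: no divisor's leading term divides it; move -1 to the remainder.
  remainder -2x + y³ - y - 1 ≠ 0; add g_5 = -2x + y³ - y - 1 to the basis.

S(g_3,g_5): lcm = xy². S = -2y⁵ + 2y³ + 2y² - y + 2.
  leading term y⁵: no divisor's leading term divides it; move -2y⁵ to the remainder.
  leading term y³: no divisor's leading term divides it; move 2y³ to the remainder.
  leading term y²: no divisor's leading term divides it; move 2y² to the remainder.
  leading term y: no divisor's leading term divides it; move -y to the remainder.
  leading term 1: no divisor's leading term divides it; move 2 to the remainder.
  remainder -2y⁵ + 2y³ + 2y² - y + 2 ≠ 0; add g_6 = -2y⁵ + 2y³ + 2y² - y + 2 to the basis.

S(g_4,g_5): lcm = xy. S = -2x - 2y⁴ - y² - 2y.
  leading term x: subtract (1)·g_5 from -2x - 2y⁴ - y² - 2y → -2y⁴ - y³ - y² - y + 1
  leading term y⁴: no divisor's leading term divides it; move -2y⁴ to the remainder.
  leading term y³: no divisor's leading term divides it; move -y³ to the remainder.
  leading term y²: no divisor's leading term divides it; move -y² to the remainder.
  leading term y: no divisor's leading term divides it; move -y to the remainder.
  leading term 1: no divisor's leading term divides it; move 1 to the remainder.
  remainder -2y⁴ - y³ - y² - y + 1 ≠ 0; add g_7 = -2y⁴ - y³ - y² - y + 1 to the basis.

The other S-polynomials (S(f_1,g_4), S(f_2,g_4), S(g_3,g_4), S(f_1,g_5), S(f_2,g_5), S(f_1,g_6), S(f_2,g_6), S(g_3,g_6), S(g_4,g_6), S(g_5,g_6), S(f_1,g_7), S(f_2,g_7), S(g_3,g_7), S(g_4,g_7), S(g_5,g_7), S(g_6,g_7)) all reduce to 0 modulo the current basis, so we have a Gröbner basis.
Inter-reduce: drop elements whose leading term is divisible by another's, tail-reduce, and make monic.
Reduced Gröbner basis: {x + 2y³ - 2y - 2, y⁴ - 2y³ - 2y² - 2y + 2}.

Buchberger on the second generating set:
h_1 = -2x³ - x² - 2xy + x - 2y + 2, LT = x³.
h_2 = x² + 2xy, LT = x².

S(h_1,h_2): lcm = x³. S = -2x²y - 2x² + xy + 2x + y - 1.
  leading term x²y: subtract (-2y)·h_2 from -2x²y - 2x² + xy + 2x + y - 1 → -2x² - xy² + xy + 2x + y - 1
  leading term x²: subtract (-2)·h_2 from -2x² - xy² + xy + 2x + y - 1 → -xy² + 2x + y - 1
  leading term xy²: no divisor's leading term divides it; move -xy² to the remainder.
  leading term x: no divisor's leading term divides it; move 2x to the remainder.
  leading term y: no divisor's leading term divides it; move y to the remainder.
  leading term 1: no divisor's leading term divides it; move -1 to the remainder.
  remainder -xy² + 2x + y - 1 ≠ 0; add k_3 = -xy² + 2x + y - 1 to the basis.

S(h_1,k_3): lcm = x³y². S = 2x³ - 2x²y² + x²y - x² + xy³ + 2xy² + y³ - y².
  leading term x³: subtract (-1)·h_1 from 2x³ - 2x²y² + x²y - x² + xy³ + 2xy² + y³ - y² → -2x²y² + x²y - 2x² + xy³ + 2xy² - 2xy + x + y³ - y² - 2y + 2
  leading term x²y²: subtract (-2y²)·h_2 from -2x²y² + x²y - 2x² + xy³ + 2xy² - 2xy + x + y³ - y² - 2y + 2 → x²y - 2x² + 2xy² - 2xy + x + y³ - y² - 2y + 2
  leading term x²y: subtract (y)·h_2 from x²y - 2x² + 2xy² - 2xy + x + y³ - y² - 2y + 2 → -2x² - 2xy + x + y³ - y² - 2y + 2
  leading term x²: subtract (-2)·h_2 from -2x² - 2xy + x + y³ - y² - 2y + 2 → 2xy + x + y³ - y² - 2y + 2
  leading term xy: no divisor's leading term divides it; move 2xy to the remainder.
  leading term x: no divisor's leading term divides it; move x to the remainder.
  leading term y³: no divisor's leading term divides it; move y³ to the remainder.
  leading term y²: no divisor's leading term divides it; move -y² to the remainder.
  leading term y: no divisor's leading term divides it; move -2y to the remainder.
  leading term 1: no divisor's leading term divides it; move 2 to the remainder.
  remainder 2xy + x + y³ - y² - 2y + 2 ≠ 0; add k_4 = 2xy + x + y³ - y² - 2y + 2 to the basis.

S(h_2,k_3): lcm = x²y². S = 2x² + 2xy³ + xy - x.
  leading term x²: subtract (2)·h_2 from 2x² + 2xy³ + xy - x → 2xy³ + 2xy - x
  leading term xy³: subtract (-2y)·k_3 from 2xy³ + 2xy - x → xy - x + 2y² - 2y
  leading term xy: subtract (-2)·k_4 from xy - x + 2y² - 2y → x + 2y³ - y - 1
  leading term x: no divisor's leading term divides it; move x to the remainder.
  leading term y³: no divisor's leading term divides it; move 2y³ to the remainder.
  leading term y: no divisor's leading term divides it; move -y to the remainder.
  leading term 1: no divisor's leading term divides it; move -1 to the remainder.
  remainder x + 2y³ - y - 1 ≠ 0; add k_5 = x + 2y³ - y - 1 to the basis.

S(k_3,k_4): lcm = xy². S = 2xy - 2x + 2y⁴ - 2y³ + y² - 2y + 1.
  leading term xy: subtract (1)·k_4 from 2xy - 2x + 2y⁴ - 2y³ + y² - 2y + 1 → 2x + 2y⁴ + 2y³ + 2y² - 1
  leading term x: subtract (2)·k_5 from 2x + 2y⁴ + 2y³ + 2y² - 1 → 2y⁴ - 2y³ + 2y² + 2y + 1
  leading term y⁴: no divisor's leading term divides it; move 2y⁴ to the remainder.
  leading term y³: no divisor's leading term divides it; move -2y³ to the remainder.
  leading term y²: no divisor's leading term divides it; move 2y² to the remainder.
  leading term y: no divisor's leading term divides it; move 2y to the remainder.
  leading term 1: no divisor's leading term divides it; move 1 to the remainder.
  remainder 2y⁴ - 2y³ + 2y² + 2y + 1 ≠ 0; add k_6 = 2y⁴ - 2y³ + 2y² + 2y + 1 to the basis.

The other S-polynomials (S(h_1,k_4), S(h_2,k_4), S(h_1,k_5), S(h_2,k_5), S(k_3,k_5), S(k_4,k_5), S(h_1,k_6), S(h_2,k_6), S(k_3,k_6), S(k_4,k_6), S(k_5,k_6)) all reduce to 0 modulo the current basis, so we have a Gröbner basis.
Inter-reduce: drop elements whose leading term is divisible by another's, tail-reduce, and make monic.
Reduced Gröbner basis: {x + 2y³ - y - 1, y⁴ - y³ + y² + y - 2}.

These differ, so the ideals are not equal.
The same test decides containment: I ⊆ J iff every generator of I reduces to 0 modulo a Gröbner basis of J.

No, the ideals differ.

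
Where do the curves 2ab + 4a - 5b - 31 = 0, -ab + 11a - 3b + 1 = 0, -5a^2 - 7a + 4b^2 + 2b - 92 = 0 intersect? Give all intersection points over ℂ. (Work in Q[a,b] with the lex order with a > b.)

{(-1, -5)}

Compute a lex Gröbner basis by Buchberger's algorithm.
f_1 = 2ab + 4a - 5b - 31, LT = ab.
f_2 = -ab + 11a - 3b + 1, LT = ab.
f_3 = -5a^2 - 7a + 4b^2 + 2b - 92, LT = a^2.

S(f_1,f_2): lcm = ab. S = 13a - 11/2b - 29/2.
  leading term a: no divisor's leading term divides it; move 13a to the remainder.
  leading term b: no divisor's leading term divides it; move -11/2b to the remainder.
  leading term 1: no divisor's leading term divides it; move -29/2 to the remainder.
  remainder 13a - 11/2b - 29/2 ≠ 0; add h_4 = 13a - 11/2b - 29/2 to the basis.

S(f_1,f_3): lcm = a^2b. S = 2a^2 - 39/10ab - 31/2a + 4/5b^3 + 2/5b^2 - 92/5b.
  leading term a^2: subtract (-2/5)·f_3 from 2a^2 - 39/10ab - 31/2a + 4/5b^3 + 2/5b^2 - 92/5b → -39/10ab - 183/10a + 4/5b^3 + 2b^2 - 88/5b - 184/5
  leading term ab: subtract (-39/20)·f_1 from -39/10ab - 183/10a + 4/5b^3 + 2b^2 - 88/5b - 184/5 → -21/2a + 4/5b^3 + 2b^2 - 547/20b - 389/4
  leading term a: subtract (-21/26)·h_4 from -21/2a + 4/5b^3 + 2b^2 - 547/20b - 389/4 → 4/5b^3 + 2b^2 - 4133/130b - 2833/26
  leading term b^3: no divisor's leading term divides it; move 4/5b^3 to the remainder.
  leading term b^2: no divisor's leading term divides it; move 2b^2 to the remainder.
  leading term b: no divisor's leading term divides it; move -4133/130b to the remainder.
  leading term 1: no divisor's leading term divides it; move -2833/26 to the remainder.
  remainder 4/5b^3 + 2b^2 - 4133/130b - 2833/26 ≠ 0; add h_5 = 4/5b^3 + 2b^2 - 4133/130b - 2833/26 to the basis.

S(f_2,f_3): lcm = a^2b. S = -11a^2 + 8/5ab - a + 4/5b^3 + 2/5b^2 - 92/5b.
  leading term a^2: subtract (11/5)·f_3 from -11a^2 + 8/5ab - a + 4/5b^3 + 2/5b^2 - 92/5b → 8/5ab + 72/5a + 4/5b^3 - 42/5b^2 - 114/5b + 1012/5
  leading term ab: subtract (4/5)·f_1 from 8/5ab + 72/5a + 4/5b^3 - 42/5b^2 - 114/5b + 1012/5 → 56/5a + 4/5b^3 - 42/5b^2 - 94/5b + 1136/5
  leading term a: subtract (56/65)·h_4 from 56/5a + 4/5b^3 - 42/5b^2 - 94/5b + 1136/5 → 4/5b^3 - 42/5b^2 - 914/65b + 3116/13
  leading term b^3: subtract (1)·h_5 from 4/5b^3 - 42/5b^2 - 914/65b + 3116/13 → -52/5b^2 + 461/26b + 9065/26
  leading term b^2: no divisor's leading term divides it; move -52/5b^2 to the remainder.
  leading term b: no divisor's leading term divides it; move 461/26b to the remainder.
  leading term 1: no divisor's leading term divides it; move 9065/26 to the remainder.
  remainder -52/5b^2 + 461/26b + 9065/26 ≠ 0; add h_6 = -52/5b^2 + 461/26b + 9065/26 to the basis.

S(f_1,h_4): lcm = ab. S = 2a + 11/26b^2 - 18/13b - 31/2.
  leading term a: subtract (2/13)·h_4 from 2a + 11/26b^2 - 18/13b - 31/2 → 11/26b^2 - 7/13b - 345/26
  leading term b^2: subtract (-55/1352)·h_6 from 11/26b^2 - 7/13b - 345/26 → 6427/35152b + 32135/35152
  leading term b: no divisor's leading term divides it; move 6427/35152b to the remainder.
  leading term 1: no divisor's leading term divides it; move 32135/35152 to the remainder.
  remainder 6427/35152b + 32135/35152 ≠ 0; add h_7 = 6427/35152b + 32135/35152 to the basis.

The other S-polynomials (S(f_2,h_4), S(f_3,h_4), S(f_1,h_5), S(f_2,h_5), S(f_3,h_5), S(h_4,h_5), S(f_1,h_6), S(f_2,h_6), S(f_3,h_6), S(h_4,h_6), S(h_5,h_6), S(f_1,h_7), S(f_2,h_7), S(f_3,h_7), S(h_4,h_7), S(h_5,h_7), S(h_6,h_7)) all reduce to 0 modulo the current basis, so we have a Gröbner basis.
Inter-reduce: drop elements whose leading term is divisible by another's, tail-reduce, and make monic.
Reduced Gröbner basis: {a + 1, b + 5}.

From the last basis element, b + 5 = 0, so b takes values in {-5}. Each choice, substituted upward through the basis, yields the corresponding point(s) of the solution set.
  b = -5: the earlier basis element becomes a + 1 = 0, giving a = -1 — point (-1, -5).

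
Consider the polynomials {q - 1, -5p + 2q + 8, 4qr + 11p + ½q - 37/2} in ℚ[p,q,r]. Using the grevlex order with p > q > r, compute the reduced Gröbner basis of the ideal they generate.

G = {p - 2, q - 1, r + 1}

f_1 = q - 1, LT = q.
f_2 = -5p + 2q + 8, LT = p.
f_3 = 4qr + 11p + ½q - 37/2, LT = qr.

S(f_1,f_2): leading monomials are coprime, so the S-polynomial reduces to 0 (Buchberger's first criterion).
S(f_1,f_3): lcm = qr. S = -11/4p - ⅛q - r + 37/8.
  leading term p: subtract (11/20)·f_2 from -11/4p - ⅛q - r + 37/8 → -49/40q - r + 9/40
  leading term q: subtract (-49/40)·f_1 from -49/40q - r + 9/40 → -r - 1
  leading term r: no divisor's leading term divides it; move -r to the remainder.
  leading term 1: no divisor's leading term divides it; move -1 to the remainder.
  remainder -r - 1 ≠ 0; add g_4 = -r - 1 to the basis.

S(f_2,f_3): leading monomials are coprime, so the S-polynomial reduces to 0 (Buchberger's first criterion).
S(f_1,g_4): leading monomials are coprime, so the S-polynomial reduces to 0 (Buchberger's first criterion).
S(f_2,g_4): leading monomials are coprime, so the S-polynomial reduces to 0 (Buchberger's first criterion).
S(f_3,g_4): lcm = qr. S = 11/4p - ⅞q - 37/8.
  leading term p: subtract (-11/20)·f_2 from 11/4p - ⅞q - 37/8 → 9/40q - 9/40
  leading term q: subtract (9/40)·f_1 from 9/40q - 9/40 → 0
  remainder 0.

Every S-polynomial of the final basis reduces to 0, so we have a Gröbner basis.
Inter-reduce: drop elements whose leading term is divisible by another's, tail-reduce, and make monic.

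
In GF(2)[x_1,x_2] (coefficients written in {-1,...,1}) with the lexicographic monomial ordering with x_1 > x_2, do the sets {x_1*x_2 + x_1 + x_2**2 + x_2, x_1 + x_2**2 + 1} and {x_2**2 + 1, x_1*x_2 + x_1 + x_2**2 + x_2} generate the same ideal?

No, the ideals differ.

For a fixed monomial order, each ideal has a unique reduced Gröbner basis; comparing bases decides equality.
Buchberger on the first generating set:
f_1 = x_1*x_2 + x_1 + x_2**2 + x_2, LT = x_1*x_2.
f_2 = x_1 + x_2**2 + 1, LT = x_1.

S(f_1,f_2): lcm = x_1*x_2. S = x_1 + x_2**3 + x_2**2.
  leading term x_1: subtract (1)·f_2 from x_1 + x_2**3 + x_2**2 → x_2**3 + 1
  leading term x_2**3: no divisor's leading term divides it; move x_2**3 to the remainder.
  leading term 1: no divisor's leading term divides it; move 1 to the remainder.
  remainder x_2**3 + 1 ≠ 0; add g_3 = x_2**3 + 1 to the basis.

The other S-polynomials (S(f_1,g_3), S(f_2,g_3)) all reduce to 0 modulo the current basis, so we have a Gröbner basis.
Inter-reduce: drop elements whose leading term is divisible by another's, tail-reduce, and make monic.
Reduced Gröbner basis: {x_1 + x_2**2 + 1, x_2**3 + 1}.

Buchberger on the second generating set:
h_1 = x_2**2 + 1, LT = x_2**2.
h_2 = x_1*x_2 + x_1 + x_2**2 + x_2, LT = x_1*x_2.

The S-polynomials (S(h_1,h_2)) all reduce to 0 modulo the current basis, so we have a Gröbner basis.
Inter-reduce: drop elements whose leading term is divisible by another's, tail-reduce, and make monic.
Reduced Gröbner basis: {x_1*x_2 + x_1 + x_2 + 1, x_2**2 + 1}.

These differ, so the ideals are not equal.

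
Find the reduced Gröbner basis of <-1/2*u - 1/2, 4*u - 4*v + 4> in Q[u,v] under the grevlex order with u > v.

G = {u + 1, v}

f_1 = -1/2*u - 1/2, LT = u.
f_2 = 4*u - 4*v + 4, LT = u.

S(f_1,f_2): lcm = u. S = v.
  leading term v: no divisor's leading term divides it; move v to the remainder.
  remainder v ≠ 0; add g_3 = v to the basis.

S(f_1,g_3): leading monomials are coprime, so the S-polynomial reduces to 0 (Buchberger's first criterion).
S(f_2,g_3): leading monomials are coprime, so the S-polynomial reduces to 0 (Buchberger's first criterion).
Every S-polynomial of the final basis reduces to 0, so we have a Gröbner basis.
Inter-reduce: drop elements whose leading term is divisible by another's, tail-reduce, and make monic.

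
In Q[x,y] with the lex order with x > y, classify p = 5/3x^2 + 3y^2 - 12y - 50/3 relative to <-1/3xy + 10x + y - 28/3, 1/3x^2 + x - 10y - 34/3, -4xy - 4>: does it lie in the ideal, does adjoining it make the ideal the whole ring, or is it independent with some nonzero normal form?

5/3x^2 + 3y^2 - 12y - 50/3 lies in I (it reduces to 0).

First compute the reduced Gröbner basis of I by Buchberger's algorithm.
f_1 = -1/3xy + 10x + y - 28/3, LT = xy.
f_2 = 1/3x^2 + x - 10y - 34/3, LT = x^2.
f_3 = -4xy - 4, LT = xy.

S(f_1,f_2): lcm = x^2y. S = -30x^2 - 6xy + 28x + 30y^2 + 34y.
  reduce S modulo (f_1, f_2, f_3):
  remainder -62x + 30y^2 - 884y - 852 ≠ 0; add h_4 = -62x + 30y^2 - 884y - 852 to the basis.

S(f_1,f_3): lcm = xy. S = -30x - 3y + 27.
  reduce S modulo (f_1, f_2, f_3, h_4):
  remainder -450/31y^2 + 13167/31y + 13617/31 ≠ 0; add h_5 = -450/31y^2 + 13167/31y + 13617/31 to the basis.

S(f_2,f_3): lcm = x^2y. S = 3xy - x - 30y^2 - 34y.
  reduce S modulo (f_1, f_2, f_3, h_4, h_5):
  remainder -9117/10y - 9117/10 ≠ 0; add h_6 = -9117/10y - 9117/10 to the basis.

The other S-polynomials (S(f_1,h_4), S(f_2,h_4), S(f_3,h_4), S(f_1,h_5), S(f_2,h_5), S(f_3,h_5), S(h_4,h_5), S(f_1,h_6), S(f_2,h_6), S(f_3,h_6), S(h_4,h_6), S(h_5,h_6)) all reduce to 0 modulo the current basis, so we have a Gröbner basis.
Inter-reduce: drop elements whose leading term is divisible by another's, tail-reduce, and make monic.
Reduced Gröbner basis: {x - 1, y + 1}.
Label its elements g_1 = x - 1, g_2 = y + 1.

Reduce p = 5/3x^2 + 3y^2 - 12y - 50/3 modulo G:
  leading term x^2: subtract (5/3x)·g_1 from 5/3x^2 + 3y^2 - 12y - 50/3 → 5/3x + 3y^2 - 12y - 50/3
  leading term x: subtract (5/3)·g_1 from 5/3x + 3y^2 - 12y - 50/3 → 3y^2 - 12y - 15
  leading term y^2: subtract (3y)·g_2 from 3y^2 - 12y - 15 → -15y - 15
  leading term y: subtract (-15)·g_2 from -15y - 15 → 0
  normal form = 0.
Since the normal form is 0, p ∈ I.

The remainder on division by a Gröbner basis is unique — it is the normal form.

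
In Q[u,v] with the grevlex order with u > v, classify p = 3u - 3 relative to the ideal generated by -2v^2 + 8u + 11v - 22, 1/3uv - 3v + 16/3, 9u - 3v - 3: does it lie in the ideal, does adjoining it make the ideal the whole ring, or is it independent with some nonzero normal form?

3u - 3 lies in I (it reduces to 0).

First compute the reduced Gröbner basis of I by Buchberger's algorithm.
f_1 = -2v^2 + 8u + 11v - 22, LT = v^2.
f_2 = 1/3uv - 3v + 16/3, LT = uv.
f_3 = 9u - 3v - 3, LT = u.

S(f_1,f_2): lcm = uv^2. S = -4u^2 - 11/2uv + 9v^2 + 11u - 16v.
  leading term u^2: subtract (-4/9u)·f_3 from -4u^2 - 11/2uv + 9v^2 + 11u - 16v → -41/6uv + 9v^2 + 29/3u - 16v
  leading term uv: subtract (-41/2)·f_2 from -41/6uv + 9v^2 + 29/3u - 16v → 9v^2 + 29/3u - 155/2v + 328/3
  leading term v^2: subtract (-9/2)·f_1 from 9v^2 + 29/3u - 155/2v + 328/3 → 137/3u - 28v + 31/3
  leading term u: subtract (137/27)·f_3 from 137/3u - 28v + 31/3 → -115/9v + 230/9
  leading term v: no divisor's leading term divides it; move -115/9v to the remainder.
  leading term 1: no divisor's leading term divides it; move 230/9 to the remainder.
  remainder -115/9v + 230/9 ≠ 0; add h_4 = -115/9v + 230/9 to the basis.

S(f_1,f_3): leading monomials are coprime, so the S-polynomial reduces to 0 (Buchberger's first criterion).
S(f_2,f_3): lcm = uv. S = 1/3v^2 - 26/3v + 16.
  leading term v^2: subtract (-1/6)·f_1 from 1/3v^2 - 26/3v + 16 → 4/3u - 41/6v + 37/3
  leading term u: subtract (4/27)·f_3 from 4/3u - 41/6v + 37/3 → -115/18v + 115/9
  leading term v: subtract (1/2)·h_4 from -115/18v + 115/9 → 0
  remainder 0.

S(f_1,h_4): lcm = v^2. S = -4u - 7/2v + 11.
  leading term u: subtract (-4/9)·f_3 from -4u - 7/2v + 11 → -29/6v + 29/3
  leading term v: subtract (87/230)·h_4 from -29/6v + 29/3 → 0
  remainder 0.

S(f_2,h_4): lcm = uv. S = 2u - 9v + 16.
  leading term u: subtract (2/9)·f_3 from 2u - 9v + 16 → -25/3v + 50/3
  leading term v: subtract (15/23)·h_4 from -25/3v + 50/3 → 0
  remainder 0.

S(f_3,h_4): leading monomials are coprime, so the S-polynomial reduces to 0 (Buchberger's first criterion).
Every S-polynomial of the final basis reduces to 0, so we have a Gröbner basis.
Inter-reduce: drop elements whose leading term is divisible by another's, tail-reduce, and make monic.
Reduced Gröbner basis: {u - 1, v - 2}.
Label its elements g_1 = u - 1, g_2 = v - 2.

Reduce p = 3u - 3 modulo G:
  leading term u: subtract (3)·g_1 from 3u - 3 → 0
  normal form = 0.
Since the normal form is 0, p ∈ I.

Ideal membership is decidable via reduction modulo a Gröbner basis.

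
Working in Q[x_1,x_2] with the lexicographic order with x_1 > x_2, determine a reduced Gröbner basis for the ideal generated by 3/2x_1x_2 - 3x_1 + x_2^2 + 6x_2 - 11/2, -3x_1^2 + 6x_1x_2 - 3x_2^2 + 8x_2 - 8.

G = {x_1 - 25/63x_2^3 - 86/63x_2^2 - 176/63x_2 + 32/9, x_2^4 + 36/25x_2^3 + 46/25x_2^2 - 324/25x_2 + 217/25}

f_1 = 3/2x_1x_2 - 3x_1 + x_2^2 + 6x_2 - 11/2, LT = x_1x_2.
f_2 = -3x_1^2 + 6x_1x_2 - 3x_2^2 + 8x_2 - 8, LT = x_1^2.

S(f_1,f_2): lcm = x_1^2x_2. S = -2x_1^2 + 8/3x_1x_2^2 + 4x_1x_2 - 11/3x_1 - x_2^3 + 8/3x_2^2 - 8/3x_2.
  leading term x_1^2: subtract (2/3)·f_2 from -2x_1^2 + 8/3x_1x_2^2 + 4x_1x_2 - 11/3x_1 - x_2^3 + 8/3x_2^2 - 8/3x_2 → 8/3x_1x_2^2 - 11/3x_1 - x_2^3 + 14/3x_2^2 - 8x_2 + 16/3
  leading term x_1x_2^2: subtract (16/9x_2)·f_1 from 8/3x_1x_2^2 - 11/3x_1 - x_2^3 + 14/3x_2^2 - 8x_2 + 16/3 → 16/3x_1x_2 - 11/3x_1 - 25/9x_2^3 - 6x_2^2 + 16/9x_2 + 16/3
  leading term x_1x_2: subtract (32/9)·f_1 from 16/3x_1x_2 - 11/3x_1 - 25/9x_2^3 - 6x_2^2 + 16/9x_2 + 16/3 → 7x_1 - 25/9x_2^3 - 86/9x_2^2 - 176/9x_2 + 224/9
  leading term x_1: no divisor's leading term divides it; move 7x_1 to the remainder.
  leading term x_2^3: no divisor's leading term divides it; move -25/9x_2^3 to the remainder.
  leading term x_2^2: no divisor's leading term divides it; move -86/9x_2^2 to the remainder.
  leading term x_2: no divisor's leading term divides it; move -176/9x_2 to the remainder.
  leading term 1: no divisor's leading term divides it; move 224/9 to the remainder.
  remainder 7x_1 - 25/9x_2^3 - 86/9x_2^2 - 176/9x_2 + 224/9 ≠ 0; add g_3 = 7x_1 - 25/9x_2^3 - 86/9x_2^2 - 176/9x_2 + 224/9 to the basis.

S(f_1,g_3): lcm = x_1x_2. S = -2x_1 + 25/63x_2^4 + 86/63x_2^3 + 218/63x_2^2 + 4/9x_2 - 11/3.
  leading term x_1: subtract (-2/7)·g_3 from -2x_1 + 25/63x_2^4 + 86/63x_2^3 + 218/63x_2^2 + 4/9x_2 - 11/3 → 25/63x_2^4 + 4/7x_2^3 + 46/63x_2^2 - 36/7x_2 + 31/9
  leading term x_2^4: no divisor's leading term divides it; move 25/63x_2^4 to the remainder.
  leading term x_2^3: no divisor's leading term divides it; move 4/7x_2^3 to the remainder.
  leading term x_2^2: no divisor's leading term divides it; move 46/63x_2^2 to the remainder.
  leading term x_2: no divisor's leading term divides it; move -36/7x_2 to the remainder.
  leading term 1: no divisor's leading term divides it; move 31/9 to the remainder.
  remainder 25/63x_2^4 + 4/7x_2^3 + 46/63x_2^2 - 36/7x_2 + 31/9 ≠ 0; add g_4 = 25/63x_2^4 + 4/7x_2^3 + 46/63x_2^2 - 36/7x_2 + 31/9 to the basis.

The other S-polynomials (S(f_2,g_3), S(f_1,g_4), S(f_2,g_4), S(g_3,g_4)) all reduce to 0 modulo the current basis, so we have a Gröbner basis.
Inter-reduce: drop elements whose leading term is divisible by another's, tail-reduce, and make monic.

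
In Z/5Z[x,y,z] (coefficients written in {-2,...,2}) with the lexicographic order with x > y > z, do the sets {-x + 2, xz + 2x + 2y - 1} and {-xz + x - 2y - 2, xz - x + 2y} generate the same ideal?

No, the ideals differ.

Equality of ideals is decidable: compute both reduced Gröbner bases (unique for the ordering) and check whether they agree.
Buchberger on the first generating set:
f_1 = -x + 2, LT = x.
f_2 = xz + 2x + 2y - 1, LT = xz.

S(f_1,f_2): lcm = xz. S = -2x - 2y - 2z + 1.
  leading term x: subtract (2)·f_1 from -2x - 2y - 2z + 1 → -2y - 2z + 2
  leading term y: no divisor's leading term divides it; move -2y to the remainder.
  leading term z: no divisor's leading term divides it; move -2z to the remainder.
  leading term 1: no divisor's leading term divides it; move 2 to the remainder.
  remainder -2y - 2z + 2 ≠ 0; add g_3 = -2y - 2z + 2 to the basis.

The other S-polynomials (S(f_1,g_3), S(f_2,g_3)) all reduce to 0 modulo the current basis, so we have a Gröbner basis.
Inter-reduce: drop elements whose leading term is divisible by another's, tail-reduce, and make monic.
Reduced Gröbner basis: {x - 2, y + z - 1}.

Buchberger on the second generating set:
h_1 = -xz + x - 2y - 2, LT = xz.
h_2 = xz - x + 2y, LT = xz.

S(h_1,h_2): lcm = xz. S = 2.
  leading term 1: no divisor's leading term divides it; move 2 to the remainder.
  remainder 2 ≠ 0; add k_3 = 2 to the basis.

The other S-polynomials (S(h_1,k_3), S(h_2,k_3)) all reduce to 0 modulo the current basis, so we have a Gröbner basis.
Inter-reduce: drop elements whose leading term is divisible by another's, tail-reduce, and make monic.
Reduced Gröbner basis: {1}.

These differ, so the ideals are not equal.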